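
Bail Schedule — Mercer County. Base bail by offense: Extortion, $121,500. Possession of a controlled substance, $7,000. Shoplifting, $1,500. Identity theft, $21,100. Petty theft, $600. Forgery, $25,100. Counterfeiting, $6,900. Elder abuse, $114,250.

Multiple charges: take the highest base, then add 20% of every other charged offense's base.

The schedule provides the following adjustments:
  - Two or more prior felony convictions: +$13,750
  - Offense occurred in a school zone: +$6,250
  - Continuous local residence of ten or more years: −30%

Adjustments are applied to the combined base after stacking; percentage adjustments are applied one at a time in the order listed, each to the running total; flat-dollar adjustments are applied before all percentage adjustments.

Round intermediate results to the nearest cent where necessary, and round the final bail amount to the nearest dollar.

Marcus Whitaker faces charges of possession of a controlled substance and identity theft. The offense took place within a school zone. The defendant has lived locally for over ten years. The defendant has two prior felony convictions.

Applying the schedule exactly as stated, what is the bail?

Base amounts from the schedule: possession of a controlled substance $7,000; identity theft $21,100.
Stacking rule: highest base plus 20% of each additional charge. Highest is identity theft at $21,100. Additional: $7,000 × 20% = $1,400. Combined base = $21,100 + $1,400 = $22,500.
Two or more prior felony convictions (+$13,750 flat): $22,500 + $13,750 = $36,250.
Offense occurred in a school zone (+$6,250 flat): $36,250 + $6,250 = $42,500.
Continuous local residence of ten or more years (−30%): $42,500 × 0.7 = $29,750.

$29,750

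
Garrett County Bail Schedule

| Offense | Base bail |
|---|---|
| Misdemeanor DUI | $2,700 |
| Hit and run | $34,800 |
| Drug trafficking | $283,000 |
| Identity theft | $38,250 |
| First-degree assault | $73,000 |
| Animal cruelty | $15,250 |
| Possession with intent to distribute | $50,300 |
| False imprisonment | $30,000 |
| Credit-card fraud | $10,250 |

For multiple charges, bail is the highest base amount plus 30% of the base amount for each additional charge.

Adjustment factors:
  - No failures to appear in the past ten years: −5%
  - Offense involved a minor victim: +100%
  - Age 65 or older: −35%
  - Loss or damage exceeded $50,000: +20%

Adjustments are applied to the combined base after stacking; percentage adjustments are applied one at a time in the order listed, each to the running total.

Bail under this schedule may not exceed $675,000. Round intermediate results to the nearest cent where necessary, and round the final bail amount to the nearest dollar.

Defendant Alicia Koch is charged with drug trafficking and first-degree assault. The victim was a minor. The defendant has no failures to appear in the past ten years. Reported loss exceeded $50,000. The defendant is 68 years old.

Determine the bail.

Base amounts from the schedule: drug trafficking $283,000; first-degree assault $73,000.
Stacking rule: highest base plus 30% of each additional charge. Highest is drug trafficking at $283,000. Additional: $73,000 × 30% = $21,900. Combined base = $283,000 + $21,900 = $304,900.
No failures to appear in the past ten years (−5%): $304,900 × 0.95 = $289,655.
Offense involved a minor victim (+100%): $289,655 × 2 = $579,310.
Age 65 or older (−35%): $579,310 × 0.65 = $376,551.50.
Loss or damage exceeded $50,000 (+20%): $376,551.50 × 1.2 = $451,861.80.
$451,861.80 is within the $675,000 maximum.
Rounded to the nearest dollar: $451,862.

$451,862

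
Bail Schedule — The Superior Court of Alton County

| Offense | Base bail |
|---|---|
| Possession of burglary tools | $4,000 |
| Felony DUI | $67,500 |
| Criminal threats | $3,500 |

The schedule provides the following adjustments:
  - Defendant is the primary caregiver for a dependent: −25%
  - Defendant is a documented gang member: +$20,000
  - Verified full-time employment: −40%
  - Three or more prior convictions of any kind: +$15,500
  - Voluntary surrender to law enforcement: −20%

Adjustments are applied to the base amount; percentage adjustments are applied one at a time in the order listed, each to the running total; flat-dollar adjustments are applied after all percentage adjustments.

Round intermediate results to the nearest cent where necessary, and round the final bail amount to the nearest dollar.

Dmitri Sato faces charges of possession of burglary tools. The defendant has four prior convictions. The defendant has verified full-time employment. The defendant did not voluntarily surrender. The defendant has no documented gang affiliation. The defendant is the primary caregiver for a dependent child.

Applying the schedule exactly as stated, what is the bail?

$17,300

Base amounts from the schedule: possession of burglary tools $4,000.
Single charge. Combined base = $4,000.
Defendant is the primary caregiver for a dependent (−25%): $4,000 × 0.75 = $3,000.
Verified full-time employment (−40%): $3,000 × 0.6 = $1,800.
Three or more prior convictions of any kind (+$15,500 flat): $1,800 + $15,500 = $17,300.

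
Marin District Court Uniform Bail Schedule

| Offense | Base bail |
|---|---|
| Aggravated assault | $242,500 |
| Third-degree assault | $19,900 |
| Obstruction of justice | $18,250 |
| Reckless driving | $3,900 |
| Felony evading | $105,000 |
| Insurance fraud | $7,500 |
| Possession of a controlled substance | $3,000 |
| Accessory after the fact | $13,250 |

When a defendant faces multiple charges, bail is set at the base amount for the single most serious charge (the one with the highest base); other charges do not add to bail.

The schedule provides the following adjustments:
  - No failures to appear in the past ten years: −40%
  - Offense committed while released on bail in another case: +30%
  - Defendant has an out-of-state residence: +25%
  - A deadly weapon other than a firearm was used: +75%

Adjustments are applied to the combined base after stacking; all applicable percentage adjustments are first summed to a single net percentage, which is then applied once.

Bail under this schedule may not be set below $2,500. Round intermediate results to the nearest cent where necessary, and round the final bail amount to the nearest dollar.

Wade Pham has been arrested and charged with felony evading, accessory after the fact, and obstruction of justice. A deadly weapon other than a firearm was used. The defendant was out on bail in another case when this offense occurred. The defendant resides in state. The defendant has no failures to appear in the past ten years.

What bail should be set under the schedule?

Base amounts from the schedule: felony evading $105,000; accessory after the fact $13,250; obstruction of justice $18,250.
Stacking rule: use the highest base only. Highest is felony evading at $105,000. Combined base = $105,000.
Net percentage adjustment: −40% +30% +75% = +65%. $105,000 × 1.65 = $173,250.
$173,250 is at or above the $2,500 minimum.

$173,250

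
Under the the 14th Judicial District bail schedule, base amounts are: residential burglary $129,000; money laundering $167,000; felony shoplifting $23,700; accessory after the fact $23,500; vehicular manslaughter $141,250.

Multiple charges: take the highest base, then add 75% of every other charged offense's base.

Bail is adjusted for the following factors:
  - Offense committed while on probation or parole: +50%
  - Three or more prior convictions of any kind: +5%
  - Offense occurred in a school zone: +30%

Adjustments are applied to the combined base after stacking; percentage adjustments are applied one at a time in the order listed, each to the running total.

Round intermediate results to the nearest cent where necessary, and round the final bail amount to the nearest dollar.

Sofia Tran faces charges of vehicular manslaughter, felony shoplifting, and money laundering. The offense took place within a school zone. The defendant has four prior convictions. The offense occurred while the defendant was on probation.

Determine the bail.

Base amounts from the schedule: vehicular manslaughter $141,250; felony shoplifting $23,700; money laundering $167,000.
Stacking rule: highest base plus 75% of each additional charge. Highest is money laundering at $167,000. Additional: $141,250 × 75% = $105,937.50; $23,700 × 75% = $17,775. Combined base = $167,000 + $123,712.50 = $290,712.50.
Offense committed while on probation or parole (+50%): $290,712.50 × 1.5 = $436,068.75.
Three or more prior convictions of any kind (+5%): $436,068.75 × 1.05 = $457,872.19.
Offense occurred in a school zone (+30%): $457,872.19 × 1.3 = $595,233.85.
Rounded to the nearest dollar: $595,234.

$595,234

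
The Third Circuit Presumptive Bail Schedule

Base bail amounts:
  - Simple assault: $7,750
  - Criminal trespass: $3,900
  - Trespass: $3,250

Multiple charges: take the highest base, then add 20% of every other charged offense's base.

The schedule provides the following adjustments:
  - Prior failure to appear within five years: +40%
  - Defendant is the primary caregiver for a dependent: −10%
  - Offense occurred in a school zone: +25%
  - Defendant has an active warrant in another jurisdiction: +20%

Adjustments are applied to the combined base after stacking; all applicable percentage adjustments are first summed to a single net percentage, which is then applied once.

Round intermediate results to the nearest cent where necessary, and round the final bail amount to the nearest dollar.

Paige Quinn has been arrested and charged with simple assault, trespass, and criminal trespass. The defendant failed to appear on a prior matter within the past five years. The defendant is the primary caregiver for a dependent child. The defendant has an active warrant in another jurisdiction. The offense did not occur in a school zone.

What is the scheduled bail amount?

$13,770

Base amounts from the schedule: simple assault $7,750; trespass $3,250; criminal trespass $3,900.
Stacking rule: highest base plus 20% of each additional charge. Highest is simple assault at $7,750. Additional: $3,250 × 20% = $650; $3,900 × 20% = $780. Combined base = $7,750 + $1,430 = $9,180.
Net percentage adjustment: +40% −10% +20% = +50%. $9,180 × 1.5 = $13,770.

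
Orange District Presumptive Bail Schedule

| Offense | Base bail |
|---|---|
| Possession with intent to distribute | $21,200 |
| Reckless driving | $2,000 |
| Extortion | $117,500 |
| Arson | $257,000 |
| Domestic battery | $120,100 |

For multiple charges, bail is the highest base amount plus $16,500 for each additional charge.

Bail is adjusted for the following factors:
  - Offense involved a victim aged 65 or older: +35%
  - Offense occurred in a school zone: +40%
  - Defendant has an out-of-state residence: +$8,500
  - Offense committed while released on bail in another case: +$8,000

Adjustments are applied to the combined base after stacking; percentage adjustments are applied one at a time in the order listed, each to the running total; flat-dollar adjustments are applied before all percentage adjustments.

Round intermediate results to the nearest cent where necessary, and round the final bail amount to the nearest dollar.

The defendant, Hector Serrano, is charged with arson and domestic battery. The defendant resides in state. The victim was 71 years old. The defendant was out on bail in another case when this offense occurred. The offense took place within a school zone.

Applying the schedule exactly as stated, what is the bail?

Base amounts from the schedule: arson $257,000; domestic battery $120,100.
Stacking rule: highest base plus $16,500 per additional charge. Highest is arson at $257,000; 1 additional charge → +$16,500. Combined base = $273,500.
Offense committed while released on bail in another case (+$8,000 flat): $273,500 + $8,000 = $281,500.
Offense involved a victim aged 65 or older (+35%): $281,500 × 1.35 = $380,025.
Offense occurred in a school zone (+40%): $380,025 × 1.4 = $532,035.

$532,035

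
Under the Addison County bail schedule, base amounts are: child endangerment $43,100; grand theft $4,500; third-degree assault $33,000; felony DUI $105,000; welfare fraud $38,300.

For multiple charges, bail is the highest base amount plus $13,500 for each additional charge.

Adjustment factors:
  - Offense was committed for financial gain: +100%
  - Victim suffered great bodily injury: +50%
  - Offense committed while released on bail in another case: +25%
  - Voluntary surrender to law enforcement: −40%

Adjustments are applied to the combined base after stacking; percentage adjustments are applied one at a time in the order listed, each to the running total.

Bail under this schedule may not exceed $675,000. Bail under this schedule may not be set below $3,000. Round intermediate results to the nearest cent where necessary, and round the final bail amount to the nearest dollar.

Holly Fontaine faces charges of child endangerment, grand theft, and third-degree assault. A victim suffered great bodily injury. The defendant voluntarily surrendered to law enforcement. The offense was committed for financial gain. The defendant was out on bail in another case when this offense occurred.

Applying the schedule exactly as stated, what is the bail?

Base amounts from the schedule: child endangerment $43,100; grand theft $4,500; third-degree assault $33,000.
Stacking rule: highest base plus $13,500 per additional charge. Highest is child endangerment at $43,100; 2 additional charges → +$27,000. Combined base = $70,100.
Offense was committed for financial gain (+100%): $70,100 × 2 = $140,200.
Victim suffered great bodily injury (+50%): $140,200 × 1.5 = $210,300.
Offense committed while released on bail in another case (+25%): $210,300 × 1.25 = $262,875.
Voluntary surrender to law enforcement (−40%): $262,875 × 0.6 = $157,725.
$157,725 is within the $675,000 maximum.
$157,725 is at or above the $3,000 minimum.

$157,725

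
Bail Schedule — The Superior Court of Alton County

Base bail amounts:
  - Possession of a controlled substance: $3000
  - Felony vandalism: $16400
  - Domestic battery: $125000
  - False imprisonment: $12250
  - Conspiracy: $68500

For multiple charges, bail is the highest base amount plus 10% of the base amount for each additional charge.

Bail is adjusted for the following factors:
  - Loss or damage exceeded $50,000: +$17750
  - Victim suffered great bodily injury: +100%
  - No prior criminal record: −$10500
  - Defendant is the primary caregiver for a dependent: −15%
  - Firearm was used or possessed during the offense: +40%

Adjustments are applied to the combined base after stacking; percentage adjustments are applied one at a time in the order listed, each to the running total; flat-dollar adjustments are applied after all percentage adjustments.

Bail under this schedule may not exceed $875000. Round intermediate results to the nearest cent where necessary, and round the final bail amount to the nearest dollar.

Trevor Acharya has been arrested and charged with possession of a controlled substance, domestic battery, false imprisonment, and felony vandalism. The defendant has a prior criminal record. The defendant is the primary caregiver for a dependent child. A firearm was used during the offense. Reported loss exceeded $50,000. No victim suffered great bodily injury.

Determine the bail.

Base amounts from the schedule: possession of a controlled substance $3000; domestic battery $125000; false imprisonment $12250; felony vandalism $16400.
Stacking rule: highest base plus 10% of each additional charge. Highest is domestic battery at $125000. Additional: $3000 × 10% = $300; $12250 × 10% = $1225; $16400 × 10% = $1640. Combined base = $125000 + $3165 = $128165.
Defendant is the primary caregiver for a dependent (−15%): $128165 × 0.85 = $108940.25.
Firearm was used or possessed during the offense (+40%): $108940.25 × 1.4 = $152516.35.
Loss or damage exceeded $50,000 (+$17750 flat): $152516.35 + $17750 = $170266.35.
$170266.35 is within the $875000 maximum.
Rounded to the nearest dollar: $170266.

$170266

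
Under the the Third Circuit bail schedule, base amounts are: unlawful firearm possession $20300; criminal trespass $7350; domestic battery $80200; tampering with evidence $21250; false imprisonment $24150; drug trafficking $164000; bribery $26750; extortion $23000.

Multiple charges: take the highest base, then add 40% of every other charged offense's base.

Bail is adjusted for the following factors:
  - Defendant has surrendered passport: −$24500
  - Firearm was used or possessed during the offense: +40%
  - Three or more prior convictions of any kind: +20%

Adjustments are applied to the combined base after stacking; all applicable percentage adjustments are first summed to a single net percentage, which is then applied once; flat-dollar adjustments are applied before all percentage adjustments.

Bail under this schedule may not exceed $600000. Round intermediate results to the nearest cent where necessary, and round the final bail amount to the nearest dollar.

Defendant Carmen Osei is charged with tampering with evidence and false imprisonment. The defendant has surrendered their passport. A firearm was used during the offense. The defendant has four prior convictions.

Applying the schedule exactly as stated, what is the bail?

Base amounts from the schedule: tampering with evidence $21250; false imprisonment $24150.
Stacking rule: highest base plus 40% of each additional charge. Highest is false imprisonment at $24150. Additional: $21250 × 40% = $8500. Combined base = $24150 + $8500 = $32650.
Defendant has surrendered passport (−$24500 flat): $32650 − $24500 = $8150.
Net percentage adjustment: +40% +20% = +60%. $8150 × 1.6 = $13040.
$13040 is within the $600000 maximum.

$13040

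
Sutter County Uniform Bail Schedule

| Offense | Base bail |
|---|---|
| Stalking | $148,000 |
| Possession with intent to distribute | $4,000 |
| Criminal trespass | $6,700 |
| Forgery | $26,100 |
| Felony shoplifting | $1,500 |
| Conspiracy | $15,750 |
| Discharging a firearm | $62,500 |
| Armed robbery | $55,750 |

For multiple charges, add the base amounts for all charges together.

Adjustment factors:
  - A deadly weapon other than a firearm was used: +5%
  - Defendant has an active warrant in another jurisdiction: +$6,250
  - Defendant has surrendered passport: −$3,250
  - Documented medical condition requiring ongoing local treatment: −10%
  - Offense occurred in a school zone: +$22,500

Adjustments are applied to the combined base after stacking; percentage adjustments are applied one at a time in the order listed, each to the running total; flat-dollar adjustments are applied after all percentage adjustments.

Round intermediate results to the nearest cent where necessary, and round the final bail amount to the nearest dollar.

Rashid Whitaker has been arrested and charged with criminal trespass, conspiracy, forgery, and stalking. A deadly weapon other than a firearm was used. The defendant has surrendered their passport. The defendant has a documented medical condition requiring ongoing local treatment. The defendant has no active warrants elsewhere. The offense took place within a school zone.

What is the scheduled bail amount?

$204,990

Base amounts from the schedule: criminal trespass $6,700; conspiracy $15,750; forgery $26,100; stalking $148,000.
Stacking rule: sum of all bases. $6,700 + $15,750 + $26,100 + $148,000 = $196,550.
A deadly weapon other than a firearm was used (+5%): $196,550 × 1.05 = $206,377.50.
Documented medical condition requiring ongoing local treatment (−10%): $206,377.50 × 0.9 = $185,739.75.
Defendant has surrendered passport (−$3,250 flat): $185,739.75 − $3,250 = $182,489.75.
Offense occurred in a school zone (+$22,500 flat): $182,489.75 + $22,500 = $204,989.75.
Rounded to the nearest dollar: $204,990.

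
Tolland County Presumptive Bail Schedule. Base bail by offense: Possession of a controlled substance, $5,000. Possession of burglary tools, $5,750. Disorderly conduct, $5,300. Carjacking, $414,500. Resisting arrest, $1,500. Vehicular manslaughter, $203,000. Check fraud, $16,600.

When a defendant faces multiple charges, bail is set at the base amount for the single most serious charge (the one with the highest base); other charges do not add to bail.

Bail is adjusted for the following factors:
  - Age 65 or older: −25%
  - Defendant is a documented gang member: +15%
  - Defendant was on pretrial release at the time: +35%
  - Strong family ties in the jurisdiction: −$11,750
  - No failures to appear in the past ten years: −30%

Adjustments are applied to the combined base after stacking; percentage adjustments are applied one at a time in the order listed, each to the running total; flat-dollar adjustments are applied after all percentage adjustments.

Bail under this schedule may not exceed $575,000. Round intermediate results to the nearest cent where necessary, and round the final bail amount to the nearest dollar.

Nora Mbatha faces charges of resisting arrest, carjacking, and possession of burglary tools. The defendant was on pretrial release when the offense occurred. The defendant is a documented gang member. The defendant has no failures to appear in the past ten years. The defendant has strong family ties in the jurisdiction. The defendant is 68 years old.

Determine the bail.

Base amounts from the schedule: resisting arrest $1,500; carjacking $414,500; possession of burglary tools $5,750.
Stacking rule: use the highest base only. Highest is carjacking at $414,500. Combined base = $414,500.
Age 65 or older (−25%): $414,500 × 0.75 = $310,875.
Defendant is a documented gang member (+15%): $310,875 × 1.15 = $357,506.25.
Defendant was on pretrial release at the time (+35%): $357,506.25 × 1.35 = $482,633.44.
No failures to appear in the past ten years (−30%): $482,633.44 × 0.7 = $337,843.41.
Strong family ties in the jurisdiction (−$11,750 flat): $337,843.41 − $11,750 = $326,093.41.
$326,093.41 is within the $575,000 maximum.
Rounded to the nearest dollar: $326,093.

$326,093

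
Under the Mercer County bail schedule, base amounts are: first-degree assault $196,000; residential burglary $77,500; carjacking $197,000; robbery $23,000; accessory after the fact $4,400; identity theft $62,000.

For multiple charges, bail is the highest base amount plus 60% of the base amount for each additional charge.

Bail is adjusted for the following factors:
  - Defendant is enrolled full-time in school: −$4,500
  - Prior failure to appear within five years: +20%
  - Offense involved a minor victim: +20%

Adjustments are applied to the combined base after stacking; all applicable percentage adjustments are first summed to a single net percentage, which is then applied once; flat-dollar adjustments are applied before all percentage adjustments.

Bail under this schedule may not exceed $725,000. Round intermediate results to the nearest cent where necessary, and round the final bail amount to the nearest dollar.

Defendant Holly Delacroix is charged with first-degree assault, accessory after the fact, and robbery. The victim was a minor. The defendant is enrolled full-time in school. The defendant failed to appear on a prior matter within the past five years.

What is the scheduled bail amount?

$291,116

Base amounts from the schedule: first-degree assault $196,000; accessory after the fact $4,400; robbery $23,000.
Stacking rule: highest base plus 60% of each additional charge. Highest is first-degree assault at $196,000. Additional: $4,400 × 60% = $2,640; $23,000 × 60% = $13,800. Combined base = $196,000 + $16,440 = $212,440.
Defendant is enrolled full-time in school (−$4,500 flat): $212,440 − $4,500 = $207,940.
Net percentage adjustment: +20% +20% = +40%. $207,940 × 1.4 = $291,116.
$291,116 is within the $725,000 maximum.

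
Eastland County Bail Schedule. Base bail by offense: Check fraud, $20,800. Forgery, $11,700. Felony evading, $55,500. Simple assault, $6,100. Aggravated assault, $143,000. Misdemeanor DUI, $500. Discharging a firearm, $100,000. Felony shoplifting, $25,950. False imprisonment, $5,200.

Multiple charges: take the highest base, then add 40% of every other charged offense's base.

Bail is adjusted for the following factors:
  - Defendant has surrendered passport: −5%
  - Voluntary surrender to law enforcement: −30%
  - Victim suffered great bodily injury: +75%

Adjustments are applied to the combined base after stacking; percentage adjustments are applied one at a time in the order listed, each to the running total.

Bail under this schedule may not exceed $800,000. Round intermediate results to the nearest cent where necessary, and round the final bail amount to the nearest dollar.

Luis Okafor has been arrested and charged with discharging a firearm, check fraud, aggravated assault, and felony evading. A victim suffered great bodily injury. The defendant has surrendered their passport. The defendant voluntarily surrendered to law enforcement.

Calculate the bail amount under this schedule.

Base amounts from the schedule: discharging a firearm $100,000; check fraud $20,800; aggravated assault $143,000; felony evading $55,500.
Stacking rule: highest base plus 40% of each additional charge. Highest is aggravated assault at $143,000. Additional: $100,000 × 40% = $40,000; $20,800 × 40% = $8,320; $55,500 × 40% = $22,200. Combined base = $143,000 + $70,520 = $213,520.
Defendant has surrendered passport (−5%): $213,520 × 0.95 = $202,844.
Voluntary surrender to law enforcement (−30%): $202,844 × 0.7 = $141,990.80.
Victim suffered great bodily injury (+75%): $141,990.80 × 1.75 = $248,483.90.
$248,483.90 is within the $800,000 maximum.
Rounded to the nearest dollar: $248,484.

$248,484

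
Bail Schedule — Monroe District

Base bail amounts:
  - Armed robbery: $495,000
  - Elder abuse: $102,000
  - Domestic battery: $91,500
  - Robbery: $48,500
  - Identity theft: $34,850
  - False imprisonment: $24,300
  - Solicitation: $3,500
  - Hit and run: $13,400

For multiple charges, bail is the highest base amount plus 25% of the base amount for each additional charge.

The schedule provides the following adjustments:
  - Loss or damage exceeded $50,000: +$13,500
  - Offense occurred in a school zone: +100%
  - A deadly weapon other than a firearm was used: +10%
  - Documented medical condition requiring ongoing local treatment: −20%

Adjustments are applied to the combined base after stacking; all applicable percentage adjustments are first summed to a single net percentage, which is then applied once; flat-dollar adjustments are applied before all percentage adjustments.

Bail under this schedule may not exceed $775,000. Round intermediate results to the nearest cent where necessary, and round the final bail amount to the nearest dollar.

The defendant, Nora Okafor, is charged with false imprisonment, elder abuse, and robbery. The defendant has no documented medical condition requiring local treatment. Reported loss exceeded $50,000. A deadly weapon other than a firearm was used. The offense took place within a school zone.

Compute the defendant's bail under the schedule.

Base amounts from the schedule: false imprisonment $24,300; elder abuse $102,000; robbery $48,500.
Stacking rule: highest base plus 25% of each additional charge. Highest is elder abuse at $102,000. Additional: $24,300 × 25% = $6,075; $48,500 × 25% = $12,125. Combined base = $102,000 + $18,200 = $120,200.
Loss or damage exceeded $50,000 (+$13,500 flat): $120,200 + $13,500 = $133,700.
Net percentage adjustment: +100% +10% = +110%. $133,700 × 2.1 = $280,770.
$280,770 is within the $775,000 maximum.

$280,770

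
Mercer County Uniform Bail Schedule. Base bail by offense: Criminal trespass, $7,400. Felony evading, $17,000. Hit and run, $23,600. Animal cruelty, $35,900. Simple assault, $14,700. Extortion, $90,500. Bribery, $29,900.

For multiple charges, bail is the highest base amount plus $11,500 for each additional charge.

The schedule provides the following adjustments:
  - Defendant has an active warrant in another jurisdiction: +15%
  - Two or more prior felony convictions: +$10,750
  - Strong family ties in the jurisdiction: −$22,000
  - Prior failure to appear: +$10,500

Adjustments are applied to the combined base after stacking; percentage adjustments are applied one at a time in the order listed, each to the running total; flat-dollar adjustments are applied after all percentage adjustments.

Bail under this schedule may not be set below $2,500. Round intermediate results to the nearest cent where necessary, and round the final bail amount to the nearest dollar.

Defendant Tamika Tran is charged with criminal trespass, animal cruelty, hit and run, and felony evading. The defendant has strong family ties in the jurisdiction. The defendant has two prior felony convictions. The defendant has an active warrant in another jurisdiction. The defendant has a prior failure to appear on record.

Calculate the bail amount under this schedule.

Base amounts from the schedule: criminal trespass $7,400; animal cruelty $35,900; hit and run $23,600; felony evading $17,000.
Stacking rule: highest base plus $11,500 per additional charge. Highest is animal cruelty at $35,900; 3 additional charges → +$34,500. Combined base = $70,400.
Defendant has an active warrant in another jurisdiction (+15%): $70,400 × 1.15 = $80,960.
Two or more prior felony convictions (+$10,750 flat): $80,960 + $10,750 = $91,710.
Strong family ties in the jurisdiction (−$22,000 flat): $91,710 − $22,000 = $69,710.
Prior failure to appear (+$10,500 flat): $69,710 + $10,500 = $80,210.
$80,210 is at or above the $2,500 minimum.

$80,210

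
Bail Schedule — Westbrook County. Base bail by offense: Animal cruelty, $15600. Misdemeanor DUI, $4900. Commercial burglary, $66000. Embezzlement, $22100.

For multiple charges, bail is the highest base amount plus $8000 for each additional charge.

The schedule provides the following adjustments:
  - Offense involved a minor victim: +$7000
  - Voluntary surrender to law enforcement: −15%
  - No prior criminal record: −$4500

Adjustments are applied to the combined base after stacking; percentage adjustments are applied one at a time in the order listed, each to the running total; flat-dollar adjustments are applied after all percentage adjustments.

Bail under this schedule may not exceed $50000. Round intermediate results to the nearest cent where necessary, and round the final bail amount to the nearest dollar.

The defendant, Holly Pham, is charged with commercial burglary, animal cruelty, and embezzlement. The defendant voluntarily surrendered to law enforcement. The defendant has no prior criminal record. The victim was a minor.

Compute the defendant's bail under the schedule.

$50000

Base amounts from the schedule: commercial burglary $66000; animal cruelty $15600; embezzlement $22100.
Stacking rule: highest base plus $8000 per additional charge. Highest is commercial burglary at $66000; 2 additional charges → +$16000. Combined base = $82000.
Voluntary surrender to law enforcement (−15%): $82000 × 0.85 = $69700.
Offense involved a minor victim (+$7000 flat): $69700 + $7000 = $76700.
No prior criminal record (−$4500 flat): $76700 − $4500 = $72200.
Result $72200 exceeds the maximum of $50000; bail is capped at $50000.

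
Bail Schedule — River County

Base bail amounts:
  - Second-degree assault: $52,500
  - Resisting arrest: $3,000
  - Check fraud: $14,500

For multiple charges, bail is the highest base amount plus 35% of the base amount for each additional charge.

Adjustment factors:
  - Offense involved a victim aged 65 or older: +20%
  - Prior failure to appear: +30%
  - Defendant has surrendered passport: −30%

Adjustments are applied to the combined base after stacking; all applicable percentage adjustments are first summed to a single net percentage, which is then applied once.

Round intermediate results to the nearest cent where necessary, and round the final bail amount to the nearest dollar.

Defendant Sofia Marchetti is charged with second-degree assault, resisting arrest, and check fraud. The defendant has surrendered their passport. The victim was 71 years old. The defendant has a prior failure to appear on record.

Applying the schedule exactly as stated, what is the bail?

$70,350

Base amounts from the schedule: second-degree assault $52,500; resisting arrest $3,000; check fraud $14,500.
Stacking rule: highest base plus 35% of each additional charge. Highest is second-degree assault at $52,500. Additional: $3,000 × 35% = $1,050; $14,500 × 35% = $5,075. Combined base = $52,500 + $6,125 = $58,625.
Net percentage adjustment: +20% +30% −30% = +20%. $58,625 × 1.2 = $70,350.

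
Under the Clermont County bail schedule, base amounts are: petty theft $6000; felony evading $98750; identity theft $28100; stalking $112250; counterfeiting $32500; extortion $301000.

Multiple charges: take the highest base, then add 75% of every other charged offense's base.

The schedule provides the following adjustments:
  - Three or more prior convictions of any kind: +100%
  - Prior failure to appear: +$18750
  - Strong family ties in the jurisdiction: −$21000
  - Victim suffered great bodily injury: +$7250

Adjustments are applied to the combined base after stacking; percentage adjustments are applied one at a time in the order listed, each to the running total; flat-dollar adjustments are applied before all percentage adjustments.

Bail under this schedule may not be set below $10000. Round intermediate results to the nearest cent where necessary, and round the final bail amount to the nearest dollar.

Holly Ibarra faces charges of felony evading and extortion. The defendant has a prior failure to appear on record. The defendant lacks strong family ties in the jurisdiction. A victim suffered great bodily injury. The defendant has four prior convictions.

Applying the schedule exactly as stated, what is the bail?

Base amounts from the schedule: felony evading $98750; extortion $301000.
Stacking rule: highest base plus 75% of each additional charge. Highest is extortion at $301000. Additional: $98750 × 75% = $74062.50. Combined base = $301000 + $74062.50 = $375062.50.
Prior failure to appear (+$18750 flat): $375062.50 + $18750 = $393812.50.
Victim suffered great bodily injury (+$7250 flat): $393812.50 + $7250 = $401062.50.
Three or more prior convictions of any kind (+100%): $401062.50 × 2 = $802125.
$802125 is at or above the $10000 minimum.

$802125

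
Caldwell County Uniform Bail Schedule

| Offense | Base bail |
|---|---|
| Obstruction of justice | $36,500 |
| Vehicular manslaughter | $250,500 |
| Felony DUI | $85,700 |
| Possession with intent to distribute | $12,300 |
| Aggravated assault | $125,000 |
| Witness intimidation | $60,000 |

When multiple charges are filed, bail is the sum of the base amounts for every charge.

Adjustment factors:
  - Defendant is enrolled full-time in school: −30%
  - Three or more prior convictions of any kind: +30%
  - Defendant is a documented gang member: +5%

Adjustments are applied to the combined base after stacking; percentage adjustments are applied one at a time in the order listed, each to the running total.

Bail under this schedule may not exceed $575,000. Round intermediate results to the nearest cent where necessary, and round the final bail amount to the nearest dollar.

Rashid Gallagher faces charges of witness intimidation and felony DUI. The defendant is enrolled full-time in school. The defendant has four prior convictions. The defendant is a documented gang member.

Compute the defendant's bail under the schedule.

$139,216

Base amounts from the schedule: witness intimidation $60,000; felony DUI $85,700.
Stacking rule: sum of all bases. $60,000 + $85,700 = $145,700.
Defendant is enrolled full-time in school (−30%): $145,700 × 0.7 = $101,990.
Three or more prior convictions of any kind (+30%): $101,990 × 1.3 = $132,587.
Defendant is a documented gang member (+5%): $132,587 × 1.05 = $139,216.35.
$139,216.35 is within the $575,000 maximum.
Rounded to the nearest dollar: $139,216.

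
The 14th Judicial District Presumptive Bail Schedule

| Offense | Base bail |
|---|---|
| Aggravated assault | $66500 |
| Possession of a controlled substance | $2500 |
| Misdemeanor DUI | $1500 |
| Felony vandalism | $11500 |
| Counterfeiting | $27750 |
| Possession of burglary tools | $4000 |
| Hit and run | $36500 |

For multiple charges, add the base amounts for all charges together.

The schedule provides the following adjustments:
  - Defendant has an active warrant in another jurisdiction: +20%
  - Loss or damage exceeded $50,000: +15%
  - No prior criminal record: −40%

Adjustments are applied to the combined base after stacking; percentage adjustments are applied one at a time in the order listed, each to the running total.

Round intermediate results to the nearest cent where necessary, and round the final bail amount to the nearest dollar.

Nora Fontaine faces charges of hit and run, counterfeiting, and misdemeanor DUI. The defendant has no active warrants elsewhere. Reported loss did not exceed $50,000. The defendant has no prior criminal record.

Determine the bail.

$39450

Base amounts from the schedule: hit and run $36500; counterfeiting $27750; misdemeanor DUI $1500.
Stacking rule: sum of all bases. $36500 + $27750 + $1500 = $65750.
No prior criminal record (−40%): $65750 × 0.6 = $39450.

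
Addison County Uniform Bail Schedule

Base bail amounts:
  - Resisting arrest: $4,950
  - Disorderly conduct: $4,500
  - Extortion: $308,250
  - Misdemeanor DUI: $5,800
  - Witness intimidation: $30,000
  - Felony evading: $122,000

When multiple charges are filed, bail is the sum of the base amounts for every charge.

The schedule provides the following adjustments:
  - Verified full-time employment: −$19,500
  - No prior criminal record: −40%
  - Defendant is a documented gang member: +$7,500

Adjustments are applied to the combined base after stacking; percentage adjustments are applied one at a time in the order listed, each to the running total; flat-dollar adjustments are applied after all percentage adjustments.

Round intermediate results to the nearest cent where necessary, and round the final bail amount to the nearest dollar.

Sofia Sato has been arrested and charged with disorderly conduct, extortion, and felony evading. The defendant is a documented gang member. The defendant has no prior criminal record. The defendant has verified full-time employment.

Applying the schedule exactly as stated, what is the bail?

$248,850

Base amounts from the schedule: disorderly conduct $4,500; extortion $308,250; felony evading $122,000.
Stacking rule: sum of all bases. $4,500 + $308,250 + $122,000 = $434,750.
No prior criminal record (−40%): $434,750 × 0.6 = $260,850.
Verified full-time employment (−$19,500 flat): $260,850 − $19,500 = $241,350.
Defendant is a documented gang member (+$7,500 flat): $241,350 + $7,500 = $248,850.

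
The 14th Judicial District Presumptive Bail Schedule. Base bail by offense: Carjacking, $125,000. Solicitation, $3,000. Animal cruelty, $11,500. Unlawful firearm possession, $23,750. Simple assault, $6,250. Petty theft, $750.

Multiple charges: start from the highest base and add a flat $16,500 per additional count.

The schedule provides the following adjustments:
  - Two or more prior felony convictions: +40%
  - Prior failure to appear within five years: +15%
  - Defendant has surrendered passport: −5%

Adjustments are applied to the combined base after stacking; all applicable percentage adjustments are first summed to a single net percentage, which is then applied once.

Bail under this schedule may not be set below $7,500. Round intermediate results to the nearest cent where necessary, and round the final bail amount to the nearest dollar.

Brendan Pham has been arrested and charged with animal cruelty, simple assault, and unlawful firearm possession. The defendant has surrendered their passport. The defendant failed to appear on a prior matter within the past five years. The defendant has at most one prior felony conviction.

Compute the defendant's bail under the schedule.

Base amounts from the schedule: animal cruelty $11,500; simple assault $6,250; unlawful firearm possession $23,750.
Stacking rule: highest base plus $16,500 per additional charge. Highest is unlawful firearm possession at $23,750; 2 additional charges → +$33,000. Combined base = $56,750.
Net percentage adjustment: +15% −5% = +10%. $56,750 × 1.1 = $62,425.
$62,425 is at or above the $7,500 minimum.

$62,425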